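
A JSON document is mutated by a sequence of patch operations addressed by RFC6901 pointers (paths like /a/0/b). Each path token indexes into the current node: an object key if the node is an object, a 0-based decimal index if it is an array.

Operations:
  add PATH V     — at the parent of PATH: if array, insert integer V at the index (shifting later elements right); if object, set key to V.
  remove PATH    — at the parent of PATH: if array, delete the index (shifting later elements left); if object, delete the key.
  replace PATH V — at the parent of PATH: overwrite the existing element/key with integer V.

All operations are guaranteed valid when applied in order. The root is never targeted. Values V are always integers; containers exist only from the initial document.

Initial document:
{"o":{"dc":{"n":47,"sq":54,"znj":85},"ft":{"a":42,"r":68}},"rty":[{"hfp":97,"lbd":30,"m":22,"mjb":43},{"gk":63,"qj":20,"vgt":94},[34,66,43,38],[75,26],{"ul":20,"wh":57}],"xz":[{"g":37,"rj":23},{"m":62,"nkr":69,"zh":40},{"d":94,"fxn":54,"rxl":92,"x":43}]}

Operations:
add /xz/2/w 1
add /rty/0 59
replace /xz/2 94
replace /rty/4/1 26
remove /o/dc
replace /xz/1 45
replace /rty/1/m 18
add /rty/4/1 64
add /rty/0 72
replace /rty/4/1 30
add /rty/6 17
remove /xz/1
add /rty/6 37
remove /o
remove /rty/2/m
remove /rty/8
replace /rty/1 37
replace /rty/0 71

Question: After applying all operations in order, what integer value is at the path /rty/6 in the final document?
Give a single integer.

After op 1 (add /xz/2/w 1): {"o":{"dc":{"n":47,"sq":54,"znj":85},"ft":{"a":42,"r":68}},"rty":[{"hfp":97,"lbd":30,"m":22,"mjb":43},{"gk":63,"qj":20,"vgt":94},[34,66,43,38],[75,26],{"ul":20,"wh":57}],"xz":[{"g":37,"rj":23},{"m":62,"nkr":69,"zh":40},{"d":94,"fxn":54,"rxl":92,"w":1,"x":43}]}
After op 2 (add /rty/0 59): {"o":{"dc":{"n":47,"sq":54,"znj":85},"ft":{"a":42,"r":68}},"rty":[59,{"hfp":97,"lbd":30,"m":22,"mjb":43},{"gk":63,"qj":20,"vgt":94},[34,66,43,38],[75,26],{"ul":20,"wh":57}],"xz":[{"g":37,"rj":23},{"m":62,"nkr":69,"zh":40},{"d":94,"fxn":54,"rxl":92,"w":1,"x":43}]}
After op 3 (replace /xz/2 94): {"o":{"dc":{"n":47,"sq":54,"znj":85},"ft":{"a":42,"r":68}},"rty":[59,{"hfp":97,"lbd":30,"m":22,"mjb":43},{"gk":63,"qj":20,"vgt":94},[34,66,43,38],[75,26],{"ul":20,"wh":57}],"xz":[{"g":37,"rj":23},{"m":62,"nkr":69,"zh":40},94]}
After op 4 (replace /rty/4/1 26): {"o":{"dc":{"n":47,"sq":54,"znj":85},"ft":{"a":42,"r":68}},"rty":[59,{"hfp":97,"lbd":30,"m":22,"mjb":43},{"gk":63,"qj":20,"vgt":94},[34,66,43,38],[75,26],{"ul":20,"wh":57}],"xz":[{"g":37,"rj":23},{"m":62,"nkr":69,"zh":40},94]}
After op 5 (remove /o/dc): {"o":{"ft":{"a":42,"r":68}},"rty":[59,{"hfp":97,"lbd":30,"m":22,"mjb":43},{"gk":63,"qj":20,"vgt":94},[34,66,43,38],[75,26],{"ul":20,"wh":57}],"xz":[{"g":37,"rj":23},{"m":62,"nkr":69,"zh":40},94]}
After op 6 (replace /xz/1 45): {"o":{"ft":{"a":42,"r":68}},"rty":[59,{"hfp":97,"lbd":30,"m":22,"mjb":43},{"gk":63,"qj":20,"vgt":94},[34,66,43,38],[75,26],{"ul":20,"wh":57}],"xz":[{"g":37,"rj":23},45,94]}
After op 7 (replace /rty/1/m 18): {"o":{"ft":{"a":42,"r":68}},"rty":[59,{"hfp":97,"lbd":30,"m":18,"mjb":43},{"gk":63,"qj":20,"vgt":94},[34,66,43,38],[75,26],{"ul":20,"wh":57}],"xz":[{"g":37,"rj":23},45,94]}
After op 8 (add /rty/4/1 64): {"o":{"ft":{"a":42,"r":68}},"rty":[59,{"hfp":97,"lbd":30,"m":18,"mjb":43},{"gk":63,"qj":20,"vgt":94},[34,66,43,38],[75,64,26],{"ul":20,"wh":57}],"xz":[{"g":37,"rj":23},45,94]}
After op 9 (add /rty/0 72): {"o":{"ft":{"a":42,"r":68}},"rty":[72,59,{"hfp":97,"lbd":30,"m":18,"mjb":43},{"gk":63,"qj":20,"vgt":94},[34,66,43,38],[75,64,26],{"ul":20,"wh":57}],"xz":[{"g":37,"rj":23},45,94]}
After op 10 (replace /rty/4/1 30): {"o":{"ft":{"a":42,"r":68}},"rty":[72,59,{"hfp":97,"lbd":30,"m":18,"mjb":43},{"gk":63,"qj":20,"vgt":94},[34,30,43,38],[75,64,26],{"ul":20,"wh":57}],"xz":[{"g":37,"rj":23},45,94]}
After op 11 (add /rty/6 17): {"o":{"ft":{"a":42,"r":68}},"rty":[72,59,{"hfp":97,"lbd":30,"m":18,"mjb":43},{"gk":63,"qj":20,"vgt":94},[34,30,43,38],[75,64,26],17,{"ul":20,"wh":57}],"xz":[{"g":37,"rj":23},45,94]}
After op 12 (remove /xz/1): {"o":{"ft":{"a":42,"r":68}},"rty":[72,59,{"hfp":97,"lbd":30,"m":18,"mjb":43},{"gk":63,"qj":20,"vgt":94},[34,30,43,38],[75,64,26],17,{"ul":20,"wh":57}],"xz":[{"g":37,"rj":23},94]}
After op 13 (add /rty/6 37): {"o":{"ft":{"a":42,"r":68}},"rty":[72,59,{"hfp":97,"lbd":30,"m":18,"mjb":43},{"gk":63,"qj":20,"vgt":94},[34,30,43,38],[75,64,26],37,17,{"ul":20,"wh":57}],"xz":[{"g":37,"rj":23},94]}
After op 14 (remove /o): {"rty":[72,59,{"hfp":97,"lbd":30,"m":18,"mjb":43},{"gk":63,"qj":20,"vgt":94},[34,30,43,38],[75,64,26],37,17,{"ul":20,"wh":57}],"xz":[{"g":37,"rj":23},94]}
After op 15 (remove /rty/2/m): {"rty":[72,59,{"hfp":97,"lbd":30,"mjb":43},{"gk":63,"qj":20,"vgt":94},[34,30,43,38],[75,64,26],37,17,{"ul":20,"wh":57}],"xz":[{"g":37,"rj":23},94]}
After op 16 (remove /rty/8): {"rty":[72,59,{"hfp":97,"lbd":30,"mjb":43},{"gk":63,"qj":20,"vgt":94},[34,30,43,38],[75,64,26],37,17],"xz":[{"g":37,"rj":23},94]}
After op 17 (replace /rty/1 37): {"rty":[72,37,{"hfp":97,"lbd":30,"mjb":43},{"gk":63,"qj":20,"vgt":94},[34,30,43,38],[75,64,26],37,17],"xz":[{"g":37,"rj":23},94]}
After op 18 (replace /rty/0 71): {"rty":[71,37,{"hfp":97,"lbd":30,"mjb":43},{"gk":63,"qj":20,"vgt":94},[34,30,43,38],[75,64,26],37,17],"xz":[{"g":37,"rj":23},94]}
Value at /rty/6: 37

Answer: 37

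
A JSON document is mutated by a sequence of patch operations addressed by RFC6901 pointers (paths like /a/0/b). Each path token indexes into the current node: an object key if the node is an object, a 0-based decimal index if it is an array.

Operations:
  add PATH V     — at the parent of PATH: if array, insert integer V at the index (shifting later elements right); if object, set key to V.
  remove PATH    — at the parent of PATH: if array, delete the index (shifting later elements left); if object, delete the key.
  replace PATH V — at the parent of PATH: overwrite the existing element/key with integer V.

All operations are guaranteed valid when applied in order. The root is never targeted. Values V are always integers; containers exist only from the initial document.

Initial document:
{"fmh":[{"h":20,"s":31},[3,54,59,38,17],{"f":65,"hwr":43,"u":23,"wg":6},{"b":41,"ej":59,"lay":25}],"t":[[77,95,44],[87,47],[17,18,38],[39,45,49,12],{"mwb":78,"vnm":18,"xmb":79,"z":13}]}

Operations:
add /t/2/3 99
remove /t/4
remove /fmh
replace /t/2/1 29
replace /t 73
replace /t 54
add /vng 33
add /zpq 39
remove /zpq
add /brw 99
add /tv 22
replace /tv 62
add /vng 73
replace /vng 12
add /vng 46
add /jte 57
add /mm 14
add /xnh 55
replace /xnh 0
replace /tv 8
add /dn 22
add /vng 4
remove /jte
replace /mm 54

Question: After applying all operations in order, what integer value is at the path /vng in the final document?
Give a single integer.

After op 1 (add /t/2/3 99): {"fmh":[{"h":20,"s":31},[3,54,59,38,17],{"f":65,"hwr":43,"u":23,"wg":6},{"b":41,"ej":59,"lay":25}],"t":[[77,95,44],[87,47],[17,18,38,99],[39,45,49,12],{"mwb":78,"vnm":18,"xmb":79,"z":13}]}
After op 2 (remove /t/4): {"fmh":[{"h":20,"s":31},[3,54,59,38,17],{"f":65,"hwr":43,"u":23,"wg":6},{"b":41,"ej":59,"lay":25}],"t":[[77,95,44],[87,47],[17,18,38,99],[39,45,49,12]]}
After op 3 (remove /fmh): {"t":[[77,95,44],[87,47],[17,18,38,99],[39,45,49,12]]}
After op 4 (replace /t/2/1 29): {"t":[[77,95,44],[87,47],[17,29,38,99],[39,45,49,12]]}
After op 5 (replace /t 73): {"t":73}
After op 6 (replace /t 54): {"t":54}
After op 7 (add /vng 33): {"t":54,"vng":33}
After op 8 (add /zpq 39): {"t":54,"vng":33,"zpq":39}
After op 9 (remove /zpq): {"t":54,"vng":33}
After op 10 (add /brw 99): {"brw":99,"t":54,"vng":33}
After op 11 (add /tv 22): {"brw":99,"t":54,"tv":22,"vng":33}
After op 12 (replace /tv 62): {"brw":99,"t":54,"tv":62,"vng":33}
After op 13 (add /vng 73): {"brw":99,"t":54,"tv":62,"vng":73}
After op 14 (replace /vng 12): {"brw":99,"t":54,"tv":62,"vng":12}
After op 15 (add /vng 46): {"brw":99,"t":54,"tv":62,"vng":46}
After op 16 (add /jte 57): {"brw":99,"jte":57,"t":54,"tv":62,"vng":46}
After op 17 (add /mm 14): {"brw":99,"jte":57,"mm":14,"t":54,"tv":62,"vng":46}
After op 18 (add /xnh 55): {"brw":99,"jte":57,"mm":14,"t":54,"tv":62,"vng":46,"xnh":55}
After op 19 (replace /xnh 0): {"brw":99,"jte":57,"mm":14,"t":54,"tv":62,"vng":46,"xnh":0}
After op 20 (replace /tv 8): {"brw":99,"jte":57,"mm":14,"t":54,"tv":8,"vng":46,"xnh":0}
After op 21 (add /dn 22): {"brw":99,"dn":22,"jte":57,"mm":14,"t":54,"tv":8,"vng":46,"xnh":0}
After op 22 (add /vng 4): {"brw":99,"dn":22,"jte":57,"mm":14,"t":54,"tv":8,"vng":4,"xnh":0}
After op 23 (remove /jte): {"brw":99,"dn":22,"mm":14,"t":54,"tv":8,"vng":4,"xnh":0}
After op 24 (replace /mm 54): {"brw":99,"dn":22,"mm":54,"t":54,"tv":8,"vng":4,"xnh":0}
Value at /vng: 4

Answer: 4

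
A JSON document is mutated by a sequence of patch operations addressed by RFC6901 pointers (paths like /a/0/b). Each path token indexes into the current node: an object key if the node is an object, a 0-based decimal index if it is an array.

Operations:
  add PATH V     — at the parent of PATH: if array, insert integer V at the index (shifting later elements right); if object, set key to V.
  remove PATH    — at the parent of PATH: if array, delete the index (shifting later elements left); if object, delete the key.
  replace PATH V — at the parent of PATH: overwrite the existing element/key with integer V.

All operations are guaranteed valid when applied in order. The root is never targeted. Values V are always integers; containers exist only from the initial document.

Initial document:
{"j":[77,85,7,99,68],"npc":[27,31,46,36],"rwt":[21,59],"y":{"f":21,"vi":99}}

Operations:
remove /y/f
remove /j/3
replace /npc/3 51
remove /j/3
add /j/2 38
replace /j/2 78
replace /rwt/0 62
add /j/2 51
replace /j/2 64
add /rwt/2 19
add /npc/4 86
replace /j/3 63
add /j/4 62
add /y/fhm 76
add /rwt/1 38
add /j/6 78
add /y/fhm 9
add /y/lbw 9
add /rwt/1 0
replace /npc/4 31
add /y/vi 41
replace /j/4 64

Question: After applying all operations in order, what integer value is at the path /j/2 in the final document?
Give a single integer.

Answer: 64

Derivation:
After op 1 (remove /y/f): {"j":[77,85,7,99,68],"npc":[27,31,46,36],"rwt":[21,59],"y":{"vi":99}}
After op 2 (remove /j/3): {"j":[77,85,7,68],"npc":[27,31,46,36],"rwt":[21,59],"y":{"vi":99}}
After op 3 (replace /npc/3 51): {"j":[77,85,7,68],"npc":[27,31,46,51],"rwt":[21,59],"y":{"vi":99}}
After op 4 (remove /j/3): {"j":[77,85,7],"npc":[27,31,46,51],"rwt":[21,59],"y":{"vi":99}}
After op 5 (add /j/2 38): {"j":[77,85,38,7],"npc":[27,31,46,51],"rwt":[21,59],"y":{"vi":99}}
After op 6 (replace /j/2 78): {"j":[77,85,78,7],"npc":[27,31,46,51],"rwt":[21,59],"y":{"vi":99}}
After op 7 (replace /rwt/0 62): {"j":[77,85,78,7],"npc":[27,31,46,51],"rwt":[62,59],"y":{"vi":99}}
After op 8 (add /j/2 51): {"j":[77,85,51,78,7],"npc":[27,31,46,51],"rwt":[62,59],"y":{"vi":99}}
After op 9 (replace /j/2 64): {"j":[77,85,64,78,7],"npc":[27,31,46,51],"rwt":[62,59],"y":{"vi":99}}
After op 10 (add /rwt/2 19): {"j":[77,85,64,78,7],"npc":[27,31,46,51],"rwt":[62,59,19],"y":{"vi":99}}
After op 11 (add /npc/4 86): {"j":[77,85,64,78,7],"npc":[27,31,46,51,86],"rwt":[62,59,19],"y":{"vi":99}}
After op 12 (replace /j/3 63): {"j":[77,85,64,63,7],"npc":[27,31,46,51,86],"rwt":[62,59,19],"y":{"vi":99}}
After op 13 (add /j/4 62): {"j":[77,85,64,63,62,7],"npc":[27,31,46,51,86],"rwt":[62,59,19],"y":{"vi":99}}
After op 14 (add /y/fhm 76): {"j":[77,85,64,63,62,7],"npc":[27,31,46,51,86],"rwt":[62,59,19],"y":{"fhm":76,"vi":99}}
After op 15 (add /rwt/1 38): {"j":[77,85,64,63,62,7],"npc":[27,31,46,51,86],"rwt":[62,38,59,19],"y":{"fhm":76,"vi":99}}
After op 16 (add /j/6 78): {"j":[77,85,64,63,62,7,78],"npc":[27,31,46,51,86],"rwt":[62,38,59,19],"y":{"fhm":76,"vi":99}}
After op 17 (add /y/fhm 9): {"j":[77,85,64,63,62,7,78],"npc":[27,31,46,51,86],"rwt":[62,38,59,19],"y":{"fhm":9,"vi":99}}
After op 18 (add /y/lbw 9): {"j":[77,85,64,63,62,7,78],"npc":[27,31,46,51,86],"rwt":[62,38,59,19],"y":{"fhm":9,"lbw":9,"vi":99}}
After op 19 (add /rwt/1 0): {"j":[77,85,64,63,62,7,78],"npc":[27,31,46,51,86],"rwt":[62,0,38,59,19],"y":{"fhm":9,"lbw":9,"vi":99}}
After op 20 (replace /npc/4 31): {"j":[77,85,64,63,62,7,78],"npc":[27,31,46,51,31],"rwt":[62,0,38,59,19],"y":{"fhm":9,"lbw":9,"vi":99}}
After op 21 (add /y/vi 41): {"j":[77,85,64,63,62,7,78],"npc":[27,31,46,51,31],"rwt":[62,0,38,59,19],"y":{"fhm":9,"lbw":9,"vi":41}}
After op 22 (replace /j/4 64): {"j":[77,85,64,63,64,7,78],"npc":[27,31,46,51,31],"rwt":[62,0,38,59,19],"y":{"fhm":9,"lbw":9,"vi":41}}
Value at /j/2: 64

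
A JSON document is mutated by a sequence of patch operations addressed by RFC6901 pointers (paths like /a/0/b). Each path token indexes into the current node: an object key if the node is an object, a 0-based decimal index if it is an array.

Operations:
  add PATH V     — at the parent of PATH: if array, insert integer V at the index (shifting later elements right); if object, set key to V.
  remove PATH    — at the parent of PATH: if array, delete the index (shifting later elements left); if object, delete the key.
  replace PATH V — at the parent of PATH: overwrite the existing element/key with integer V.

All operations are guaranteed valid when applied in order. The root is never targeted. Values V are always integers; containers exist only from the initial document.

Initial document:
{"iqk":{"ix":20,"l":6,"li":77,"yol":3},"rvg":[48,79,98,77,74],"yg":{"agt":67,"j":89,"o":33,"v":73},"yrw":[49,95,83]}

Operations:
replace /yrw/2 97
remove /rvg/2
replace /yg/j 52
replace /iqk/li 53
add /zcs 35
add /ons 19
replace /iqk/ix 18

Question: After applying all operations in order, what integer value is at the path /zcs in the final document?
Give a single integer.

After op 1 (replace /yrw/2 97): {"iqk":{"ix":20,"l":6,"li":77,"yol":3},"rvg":[48,79,98,77,74],"yg":{"agt":67,"j":89,"o":33,"v":73},"yrw":[49,95,97]}
After op 2 (remove /rvg/2): {"iqk":{"ix":20,"l":6,"li":77,"yol":3},"rvg":[48,79,77,74],"yg":{"agt":67,"j":89,"o":33,"v":73},"yrw":[49,95,97]}
After op 3 (replace /yg/j 52): {"iqk":{"ix":20,"l":6,"li":77,"yol":3},"rvg":[48,79,77,74],"yg":{"agt":67,"j":52,"o":33,"v":73},"yrw":[49,95,97]}
After op 4 (replace /iqk/li 53): {"iqk":{"ix":20,"l":6,"li":53,"yol":3},"rvg":[48,79,77,74],"yg":{"agt":67,"j":52,"o":33,"v":73},"yrw":[49,95,97]}
After op 5 (add /zcs 35): {"iqk":{"ix":20,"l":6,"li":53,"yol":3},"rvg":[48,79,77,74],"yg":{"agt":67,"j":52,"o":33,"v":73},"yrw":[49,95,97],"zcs":35}
After op 6 (add /ons 19): {"iqk":{"ix":20,"l":6,"li":53,"yol":3},"ons":19,"rvg":[48,79,77,74],"yg":{"agt":67,"j":52,"o":33,"v":73},"yrw":[49,95,97],"zcs":35}
After op 7 (replace /iqk/ix 18): {"iqk":{"ix":18,"l":6,"li":53,"yol":3},"ons":19,"rvg":[48,79,77,74],"yg":{"agt":67,"j":52,"o":33,"v":73},"yrw":[49,95,97],"zcs":35}
Value at /zcs: 35

Answer: 35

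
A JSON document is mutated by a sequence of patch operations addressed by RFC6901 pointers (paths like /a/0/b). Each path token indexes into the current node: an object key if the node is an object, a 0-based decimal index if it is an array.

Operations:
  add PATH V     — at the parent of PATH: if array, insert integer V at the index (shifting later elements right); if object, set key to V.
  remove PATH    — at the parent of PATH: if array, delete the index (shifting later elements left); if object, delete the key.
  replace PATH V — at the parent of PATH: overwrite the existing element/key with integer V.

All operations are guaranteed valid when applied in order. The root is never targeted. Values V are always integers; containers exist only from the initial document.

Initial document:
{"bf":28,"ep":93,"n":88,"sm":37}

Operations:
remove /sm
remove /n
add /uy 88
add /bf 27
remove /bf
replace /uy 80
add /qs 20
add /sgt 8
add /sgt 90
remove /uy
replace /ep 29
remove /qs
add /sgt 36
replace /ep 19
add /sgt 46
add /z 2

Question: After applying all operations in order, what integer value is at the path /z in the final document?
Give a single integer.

After op 1 (remove /sm): {"bf":28,"ep":93,"n":88}
After op 2 (remove /n): {"bf":28,"ep":93}
After op 3 (add /uy 88): {"bf":28,"ep":93,"uy":88}
After op 4 (add /bf 27): {"bf":27,"ep":93,"uy":88}
After op 5 (remove /bf): {"ep":93,"uy":88}
After op 6 (replace /uy 80): {"ep":93,"uy":80}
After op 7 (add /qs 20): {"ep":93,"qs":20,"uy":80}
After op 8 (add /sgt 8): {"ep":93,"qs":20,"sgt":8,"uy":80}
After op 9 (add /sgt 90): {"ep":93,"qs":20,"sgt":90,"uy":80}
After op 10 (remove /uy): {"ep":93,"qs":20,"sgt":90}
After op 11 (replace /ep 29): {"ep":29,"qs":20,"sgt":90}
After op 12 (remove /qs): {"ep":29,"sgt":90}
After op 13 (add /sgt 36): {"ep":29,"sgt":36}
After op 14 (replace /ep 19): {"ep":19,"sgt":36}
After op 15 (add /sgt 46): {"ep":19,"sgt":46}
After op 16 (add /z 2): {"ep":19,"sgt":46,"z":2}
Value at /z: 2

Answer: 2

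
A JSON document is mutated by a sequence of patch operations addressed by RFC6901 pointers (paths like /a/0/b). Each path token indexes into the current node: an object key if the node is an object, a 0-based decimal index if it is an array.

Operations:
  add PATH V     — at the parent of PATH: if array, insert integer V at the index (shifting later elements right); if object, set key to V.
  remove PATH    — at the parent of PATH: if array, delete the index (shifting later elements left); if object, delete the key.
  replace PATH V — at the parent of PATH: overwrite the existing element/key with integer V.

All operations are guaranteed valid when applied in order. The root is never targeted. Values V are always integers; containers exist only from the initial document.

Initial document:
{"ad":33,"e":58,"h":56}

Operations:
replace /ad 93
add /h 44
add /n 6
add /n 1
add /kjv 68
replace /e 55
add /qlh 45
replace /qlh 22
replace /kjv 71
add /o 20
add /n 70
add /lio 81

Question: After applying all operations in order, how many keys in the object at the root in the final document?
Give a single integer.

After op 1 (replace /ad 93): {"ad":93,"e":58,"h":56}
After op 2 (add /h 44): {"ad":93,"e":58,"h":44}
After op 3 (add /n 6): {"ad":93,"e":58,"h":44,"n":6}
After op 4 (add /n 1): {"ad":93,"e":58,"h":44,"n":1}
After op 5 (add /kjv 68): {"ad":93,"e":58,"h":44,"kjv":68,"n":1}
After op 6 (replace /e 55): {"ad":93,"e":55,"h":44,"kjv":68,"n":1}
After op 7 (add /qlh 45): {"ad":93,"e":55,"h":44,"kjv":68,"n":1,"qlh":45}
After op 8 (replace /qlh 22): {"ad":93,"e":55,"h":44,"kjv":68,"n":1,"qlh":22}
After op 9 (replace /kjv 71): {"ad":93,"e":55,"h":44,"kjv":71,"n":1,"qlh":22}
After op 10 (add /o 20): {"ad":93,"e":55,"h":44,"kjv":71,"n":1,"o":20,"qlh":22}
After op 11 (add /n 70): {"ad":93,"e":55,"h":44,"kjv":71,"n":70,"o":20,"qlh":22}
After op 12 (add /lio 81): {"ad":93,"e":55,"h":44,"kjv":71,"lio":81,"n":70,"o":20,"qlh":22}
Size at the root: 8

Answer: 8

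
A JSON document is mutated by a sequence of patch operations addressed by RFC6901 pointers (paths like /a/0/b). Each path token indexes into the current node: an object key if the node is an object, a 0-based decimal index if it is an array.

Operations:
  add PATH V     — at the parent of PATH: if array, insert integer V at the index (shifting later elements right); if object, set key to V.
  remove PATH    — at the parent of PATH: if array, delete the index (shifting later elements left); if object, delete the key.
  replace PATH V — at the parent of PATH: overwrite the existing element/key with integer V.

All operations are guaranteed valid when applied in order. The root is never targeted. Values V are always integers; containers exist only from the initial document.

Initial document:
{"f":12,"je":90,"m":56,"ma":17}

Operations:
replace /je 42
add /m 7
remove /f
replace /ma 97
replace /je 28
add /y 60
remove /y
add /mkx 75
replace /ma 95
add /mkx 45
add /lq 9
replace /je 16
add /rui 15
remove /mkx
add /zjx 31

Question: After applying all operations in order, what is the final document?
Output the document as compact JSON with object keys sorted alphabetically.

Answer: {"je":16,"lq":9,"m":7,"ma":95,"rui":15,"zjx":31}

Derivation:
After op 1 (replace /je 42): {"f":12,"je":42,"m":56,"ma":17}
After op 2 (add /m 7): {"f":12,"je":42,"m":7,"ma":17}
After op 3 (remove /f): {"je":42,"m":7,"ma":17}
After op 4 (replace /ma 97): {"je":42,"m":7,"ma":97}
After op 5 (replace /je 28): {"je":28,"m":7,"ma":97}
After op 6 (add /y 60): {"je":28,"m":7,"ma":97,"y":60}
After op 7 (remove /y): {"je":28,"m":7,"ma":97}
After op 8 (add /mkx 75): {"je":28,"m":7,"ma":97,"mkx":75}
After op 9 (replace /ma 95): {"je":28,"m":7,"ma":95,"mkx":75}
After op 10 (add /mkx 45): {"je":28,"m":7,"ma":95,"mkx":45}
After op 11 (add /lq 9): {"je":28,"lq":9,"m":7,"ma":95,"mkx":45}
After op 12 (replace /je 16): {"je":16,"lq":9,"m":7,"ma":95,"mkx":45}
After op 13 (add /rui 15): {"je":16,"lq":9,"m":7,"ma":95,"mkx":45,"rui":15}
After op 14 (remove /mkx): {"je":16,"lq":9,"m":7,"ma":95,"rui":15}
After op 15 (add /zjx 31): {"je":16,"lq":9,"m":7,"ma":95,"rui":15,"zjx":31}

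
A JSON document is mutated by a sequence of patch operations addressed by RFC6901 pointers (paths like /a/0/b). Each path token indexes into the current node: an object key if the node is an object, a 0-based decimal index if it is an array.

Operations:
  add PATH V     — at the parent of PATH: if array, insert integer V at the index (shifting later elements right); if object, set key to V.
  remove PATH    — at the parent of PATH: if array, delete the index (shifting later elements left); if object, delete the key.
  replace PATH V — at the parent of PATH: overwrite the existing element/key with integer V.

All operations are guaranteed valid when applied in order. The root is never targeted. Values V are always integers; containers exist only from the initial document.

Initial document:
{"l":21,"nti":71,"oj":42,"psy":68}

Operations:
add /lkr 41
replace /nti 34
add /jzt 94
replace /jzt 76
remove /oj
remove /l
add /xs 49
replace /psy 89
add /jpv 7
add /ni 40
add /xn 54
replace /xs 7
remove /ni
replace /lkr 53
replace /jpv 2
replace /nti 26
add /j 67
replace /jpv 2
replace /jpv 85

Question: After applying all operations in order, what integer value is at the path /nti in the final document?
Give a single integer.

Answer: 26

Derivation:
After op 1 (add /lkr 41): {"l":21,"lkr":41,"nti":71,"oj":42,"psy":68}
After op 2 (replace /nti 34): {"l":21,"lkr":41,"nti":34,"oj":42,"psy":68}
After op 3 (add /jzt 94): {"jzt":94,"l":21,"lkr":41,"nti":34,"oj":42,"psy":68}
After op 4 (replace /jzt 76): {"jzt":76,"l":21,"lkr":41,"nti":34,"oj":42,"psy":68}
After op 5 (remove /oj): {"jzt":76,"l":21,"lkr":41,"nti":34,"psy":68}
After op 6 (remove /l): {"jzt":76,"lkr":41,"nti":34,"psy":68}
After op 7 (add /xs 49): {"jzt":76,"lkr":41,"nti":34,"psy":68,"xs":49}
After op 8 (replace /psy 89): {"jzt":76,"lkr":41,"nti":34,"psy":89,"xs":49}
After op 9 (add /jpv 7): {"jpv":7,"jzt":76,"lkr":41,"nti":34,"psy":89,"xs":49}
After op 10 (add /ni 40): {"jpv":7,"jzt":76,"lkr":41,"ni":40,"nti":34,"psy":89,"xs":49}
After op 11 (add /xn 54): {"jpv":7,"jzt":76,"lkr":41,"ni":40,"nti":34,"psy":89,"xn":54,"xs":49}
After op 12 (replace /xs 7): {"jpv":7,"jzt":76,"lkr":41,"ni":40,"nti":34,"psy":89,"xn":54,"xs":7}
After op 13 (remove /ni): {"jpv":7,"jzt":76,"lkr":41,"nti":34,"psy":89,"xn":54,"xs":7}
After op 14 (replace /lkr 53): {"jpv":7,"jzt":76,"lkr":53,"nti":34,"psy":89,"xn":54,"xs":7}
After op 15 (replace /jpv 2): {"jpv":2,"jzt":76,"lkr":53,"nti":34,"psy":89,"xn":54,"xs":7}
After op 16 (replace /nti 26): {"jpv":2,"jzt":76,"lkr":53,"nti":26,"psy":89,"xn":54,"xs":7}
After op 17 (add /j 67): {"j":67,"jpv":2,"jzt":76,"lkr":53,"nti":26,"psy":89,"xn":54,"xs":7}
After op 18 (replace /jpv 2): {"j":67,"jpv":2,"jzt":76,"lkr":53,"nti":26,"psy":89,"xn":54,"xs":7}
After op 19 (replace /jpv 85): {"j":67,"jpv":85,"jzt":76,"lkr":53,"nti":26,"psy":89,"xn":54,"xs":7}
Value at /nti: 26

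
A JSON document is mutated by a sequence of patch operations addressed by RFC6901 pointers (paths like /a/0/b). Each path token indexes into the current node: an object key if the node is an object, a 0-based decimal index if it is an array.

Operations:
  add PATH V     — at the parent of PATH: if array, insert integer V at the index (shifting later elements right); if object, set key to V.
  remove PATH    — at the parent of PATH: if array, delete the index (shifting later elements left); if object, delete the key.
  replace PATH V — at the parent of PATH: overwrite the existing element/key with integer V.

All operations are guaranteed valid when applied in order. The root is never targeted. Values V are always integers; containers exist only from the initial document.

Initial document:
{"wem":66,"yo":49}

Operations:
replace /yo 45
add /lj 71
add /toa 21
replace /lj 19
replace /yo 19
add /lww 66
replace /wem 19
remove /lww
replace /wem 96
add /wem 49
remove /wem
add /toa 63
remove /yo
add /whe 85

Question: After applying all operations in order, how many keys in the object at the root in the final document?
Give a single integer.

After op 1 (replace /yo 45): {"wem":66,"yo":45}
After op 2 (add /lj 71): {"lj":71,"wem":66,"yo":45}
After op 3 (add /toa 21): {"lj":71,"toa":21,"wem":66,"yo":45}
After op 4 (replace /lj 19): {"lj":19,"toa":21,"wem":66,"yo":45}
After op 5 (replace /yo 19): {"lj":19,"toa":21,"wem":66,"yo":19}
After op 6 (add /lww 66): {"lj":19,"lww":66,"toa":21,"wem":66,"yo":19}
After op 7 (replace /wem 19): {"lj":19,"lww":66,"toa":21,"wem":19,"yo":19}
After op 8 (remove /lww): {"lj":19,"toa":21,"wem":19,"yo":19}
After op 9 (replace /wem 96): {"lj":19,"toa":21,"wem":96,"yo":19}
After op 10 (add /wem 49): {"lj":19,"toa":21,"wem":49,"yo":19}
After op 11 (remove /wem): {"lj":19,"toa":21,"yo":19}
After op 12 (add /toa 63): {"lj":19,"toa":63,"yo":19}
After op 13 (remove /yo): {"lj":19,"toa":63}
After op 14 (add /whe 85): {"lj":19,"toa":63,"whe":85}
Size at the root: 3

Answer: 3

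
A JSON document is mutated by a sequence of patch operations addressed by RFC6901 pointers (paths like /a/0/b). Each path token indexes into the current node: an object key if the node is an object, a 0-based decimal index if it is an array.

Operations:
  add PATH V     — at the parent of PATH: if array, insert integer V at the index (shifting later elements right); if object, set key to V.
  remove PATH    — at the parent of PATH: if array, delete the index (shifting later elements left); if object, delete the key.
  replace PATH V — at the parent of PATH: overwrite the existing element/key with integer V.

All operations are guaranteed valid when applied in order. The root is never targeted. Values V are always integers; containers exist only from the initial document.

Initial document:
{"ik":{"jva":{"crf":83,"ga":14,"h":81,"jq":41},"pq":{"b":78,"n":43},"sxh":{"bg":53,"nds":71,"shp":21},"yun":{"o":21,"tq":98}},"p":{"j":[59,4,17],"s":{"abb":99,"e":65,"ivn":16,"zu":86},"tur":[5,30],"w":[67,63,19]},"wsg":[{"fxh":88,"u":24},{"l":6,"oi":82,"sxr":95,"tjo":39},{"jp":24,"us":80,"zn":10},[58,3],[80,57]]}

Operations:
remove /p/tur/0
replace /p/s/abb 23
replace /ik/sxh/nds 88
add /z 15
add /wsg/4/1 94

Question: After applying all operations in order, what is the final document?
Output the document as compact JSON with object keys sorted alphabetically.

Answer: {"ik":{"jva":{"crf":83,"ga":14,"h":81,"jq":41},"pq":{"b":78,"n":43},"sxh":{"bg":53,"nds":88,"shp":21},"yun":{"o":21,"tq":98}},"p":{"j":[59,4,17],"s":{"abb":23,"e":65,"ivn":16,"zu":86},"tur":[30],"w":[67,63,19]},"wsg":[{"fxh":88,"u":24},{"l":6,"oi":82,"sxr":95,"tjo":39},{"jp":24,"us":80,"zn":10},[58,3],[80,94,57]],"z":15}

Derivation:
After op 1 (remove /p/tur/0): {"ik":{"jva":{"crf":83,"ga":14,"h":81,"jq":41},"pq":{"b":78,"n":43},"sxh":{"bg":53,"nds":71,"shp":21},"yun":{"o":21,"tq":98}},"p":{"j":[59,4,17],"s":{"abb":99,"e":65,"ivn":16,"zu":86},"tur":[30],"w":[67,63,19]},"wsg":[{"fxh":88,"u":24},{"l":6,"oi":82,"sxr":95,"tjo":39},{"jp":24,"us":80,"zn":10},[58,3],[80,57]]}
After op 2 (replace /p/s/abb 23): {"ik":{"jva":{"crf":83,"ga":14,"h":81,"jq":41},"pq":{"b":78,"n":43},"sxh":{"bg":53,"nds":71,"shp":21},"yun":{"o":21,"tq":98}},"p":{"j":[59,4,17],"s":{"abb":23,"e":65,"ivn":16,"zu":86},"tur":[30],"w":[67,63,19]},"wsg":[{"fxh":88,"u":24},{"l":6,"oi":82,"sxr":95,"tjo":39},{"jp":24,"us":80,"zn":10},[58,3],[80,57]]}
After op 3 (replace /ik/sxh/nds 88): {"ik":{"jva":{"crf":83,"ga":14,"h":81,"jq":41},"pq":{"b":78,"n":43},"sxh":{"bg":53,"nds":88,"shp":21},"yun":{"o":21,"tq":98}},"p":{"j":[59,4,17],"s":{"abb":23,"e":65,"ivn":16,"zu":86},"tur":[30],"w":[67,63,19]},"wsg":[{"fxh":88,"u":24},{"l":6,"oi":82,"sxr":95,"tjo":39},{"jp":24,"us":80,"zn":10},[58,3],[80,57]]}
After op 4 (add /z 15): {"ik":{"jva":{"crf":83,"ga":14,"h":81,"jq":41},"pq":{"b":78,"n":43},"sxh":{"bg":53,"nds":88,"shp":21},"yun":{"o":21,"tq":98}},"p":{"j":[59,4,17],"s":{"abb":23,"e":65,"ivn":16,"zu":86},"tur":[30],"w":[67,63,19]},"wsg":[{"fxh":88,"u":24},{"l":6,"oi":82,"sxr":95,"tjo":39},{"jp":24,"us":80,"zn":10},[58,3],[80,57]],"z":15}
After op 5 (add /wsg/4/1 94): {"ik":{"jva":{"crf":83,"ga":14,"h":81,"jq":41},"pq":{"b":78,"n":43},"sxh":{"bg":53,"nds":88,"shp":21},"yun":{"o":21,"tq":98}},"p":{"j":[59,4,17],"s":{"abb":23,"e":65,"ivn":16,"zu":86},"tur":[30],"w":[67,63,19]},"wsg":[{"fxh":88,"u":24},{"l":6,"oi":82,"sxr":95,"tjo":39},{"jp":24,"us":80,"zn":10},[58,3],[80,94,57]],"z":15}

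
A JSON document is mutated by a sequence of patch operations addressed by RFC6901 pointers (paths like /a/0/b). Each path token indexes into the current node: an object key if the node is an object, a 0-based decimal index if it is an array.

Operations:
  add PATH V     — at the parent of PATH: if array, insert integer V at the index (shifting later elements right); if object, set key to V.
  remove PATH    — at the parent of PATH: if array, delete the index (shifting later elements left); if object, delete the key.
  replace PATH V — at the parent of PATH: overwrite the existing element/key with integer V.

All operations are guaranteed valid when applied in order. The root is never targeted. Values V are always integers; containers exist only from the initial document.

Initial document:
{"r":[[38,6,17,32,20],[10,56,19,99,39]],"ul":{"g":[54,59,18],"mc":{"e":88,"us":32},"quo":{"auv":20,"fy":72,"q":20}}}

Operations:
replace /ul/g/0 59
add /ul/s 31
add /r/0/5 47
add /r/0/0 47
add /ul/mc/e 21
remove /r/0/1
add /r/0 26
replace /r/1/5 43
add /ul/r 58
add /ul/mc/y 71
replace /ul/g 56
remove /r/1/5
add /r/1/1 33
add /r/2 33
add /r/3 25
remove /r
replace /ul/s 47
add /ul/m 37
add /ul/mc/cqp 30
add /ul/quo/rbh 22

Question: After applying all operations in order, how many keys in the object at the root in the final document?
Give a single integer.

Answer: 1

Derivation:
After op 1 (replace /ul/g/0 59): {"r":[[38,6,17,32,20],[10,56,19,99,39]],"ul":{"g":[59,59,18],"mc":{"e":88,"us":32},"quo":{"auv":20,"fy":72,"q":20}}}
After op 2 (add /ul/s 31): {"r":[[38,6,17,32,20],[10,56,19,99,39]],"ul":{"g":[59,59,18],"mc":{"e":88,"us":32},"quo":{"auv":20,"fy":72,"q":20},"s":31}}
After op 3 (add /r/0/5 47): {"r":[[38,6,17,32,20,47],[10,56,19,99,39]],"ul":{"g":[59,59,18],"mc":{"e":88,"us":32},"quo":{"auv":20,"fy":72,"q":20},"s":31}}
After op 4 (add /r/0/0 47): {"r":[[47,38,6,17,32,20,47],[10,56,19,99,39]],"ul":{"g":[59,59,18],"mc":{"e":88,"us":32},"quo":{"auv":20,"fy":72,"q":20},"s":31}}
After op 5 (add /ul/mc/e 21): {"r":[[47,38,6,17,32,20,47],[10,56,19,99,39]],"ul":{"g":[59,59,18],"mc":{"e":21,"us":32},"quo":{"auv":20,"fy":72,"q":20},"s":31}}
After op 6 (remove /r/0/1): {"r":[[47,6,17,32,20,47],[10,56,19,99,39]],"ul":{"g":[59,59,18],"mc":{"e":21,"us":32},"quo":{"auv":20,"fy":72,"q":20},"s":31}}
After op 7 (add /r/0 26): {"r":[26,[47,6,17,32,20,47],[10,56,19,99,39]],"ul":{"g":[59,59,18],"mc":{"e":21,"us":32},"quo":{"auv":20,"fy":72,"q":20},"s":31}}
After op 8 (replace /r/1/5 43): {"r":[26,[47,6,17,32,20,43],[10,56,19,99,39]],"ul":{"g":[59,59,18],"mc":{"e":21,"us":32},"quo":{"auv":20,"fy":72,"q":20},"s":31}}
After op 9 (add /ul/r 58): {"r":[26,[47,6,17,32,20,43],[10,56,19,99,39]],"ul":{"g":[59,59,18],"mc":{"e":21,"us":32},"quo":{"auv":20,"fy":72,"q":20},"r":58,"s":31}}
After op 10 (add /ul/mc/y 71): {"r":[26,[47,6,17,32,20,43],[10,56,19,99,39]],"ul":{"g":[59,59,18],"mc":{"e":21,"us":32,"y":71},"quo":{"auv":20,"fy":72,"q":20},"r":58,"s":31}}
After op 11 (replace /ul/g 56): {"r":[26,[47,6,17,32,20,43],[10,56,19,99,39]],"ul":{"g":56,"mc":{"e":21,"us":32,"y":71},"quo":{"auv":20,"fy":72,"q":20},"r":58,"s":31}}
After op 12 (remove /r/1/5): {"r":[26,[47,6,17,32,20],[10,56,19,99,39]],"ul":{"g":56,"mc":{"e":21,"us":32,"y":71},"quo":{"auv":20,"fy":72,"q":20},"r":58,"s":31}}
After op 13 (add /r/1/1 33): {"r":[26,[47,33,6,17,32,20],[10,56,19,99,39]],"ul":{"g":56,"mc":{"e":21,"us":32,"y":71},"quo":{"auv":20,"fy":72,"q":20},"r":58,"s":31}}
After op 14 (add /r/2 33): {"r":[26,[47,33,6,17,32,20],33,[10,56,19,99,39]],"ul":{"g":56,"mc":{"e":21,"us":32,"y":71},"quo":{"auv":20,"fy":72,"q":20},"r":58,"s":31}}
After op 15 (add /r/3 25): {"r":[26,[47,33,6,17,32,20],33,25,[10,56,19,99,39]],"ul":{"g":56,"mc":{"e":21,"us":32,"y":71},"quo":{"auv":20,"fy":72,"q":20},"r":58,"s":31}}
After op 16 (remove /r): {"ul":{"g":56,"mc":{"e":21,"us":32,"y":71},"quo":{"auv":20,"fy":72,"q":20},"r":58,"s":31}}
After op 17 (replace /ul/s 47): {"ul":{"g":56,"mc":{"e":21,"us":32,"y":71},"quo":{"auv":20,"fy":72,"q":20},"r":58,"s":47}}
After op 18 (add /ul/m 37): {"ul":{"g":56,"m":37,"mc":{"e":21,"us":32,"y":71},"quo":{"auv":20,"fy":72,"q":20},"r":58,"s":47}}
After op 19 (add /ul/mc/cqp 30): {"ul":{"g":56,"m":37,"mc":{"cqp":30,"e":21,"us":32,"y":71},"quo":{"auv":20,"fy":72,"q":20},"r":58,"s":47}}
After op 20 (add /ul/quo/rbh 22): {"ul":{"g":56,"m":37,"mc":{"cqp":30,"e":21,"us":32,"y":71},"quo":{"auv":20,"fy":72,"q":20,"rbh":22},"r":58,"s":47}}
Size at the root: 1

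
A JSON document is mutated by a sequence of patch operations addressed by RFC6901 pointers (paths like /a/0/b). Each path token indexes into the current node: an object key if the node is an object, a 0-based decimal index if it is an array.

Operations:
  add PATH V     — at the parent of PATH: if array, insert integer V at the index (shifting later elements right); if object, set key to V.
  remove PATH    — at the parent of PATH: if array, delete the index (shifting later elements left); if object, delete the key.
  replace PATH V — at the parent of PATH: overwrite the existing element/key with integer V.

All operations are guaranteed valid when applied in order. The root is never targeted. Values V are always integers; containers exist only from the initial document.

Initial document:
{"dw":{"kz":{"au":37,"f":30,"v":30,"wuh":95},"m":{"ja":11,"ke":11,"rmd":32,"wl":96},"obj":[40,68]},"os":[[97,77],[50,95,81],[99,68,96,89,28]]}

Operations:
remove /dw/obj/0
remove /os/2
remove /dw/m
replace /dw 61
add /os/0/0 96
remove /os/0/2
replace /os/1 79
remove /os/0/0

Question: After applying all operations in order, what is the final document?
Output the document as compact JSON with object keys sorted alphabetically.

After op 1 (remove /dw/obj/0): {"dw":{"kz":{"au":37,"f":30,"v":30,"wuh":95},"m":{"ja":11,"ke":11,"rmd":32,"wl":96},"obj":[68]},"os":[[97,77],[50,95,81],[99,68,96,89,28]]}
After op 2 (remove /os/2): {"dw":{"kz":{"au":37,"f":30,"v":30,"wuh":95},"m":{"ja":11,"ke":11,"rmd":32,"wl":96},"obj":[68]},"os":[[97,77],[50,95,81]]}
After op 3 (remove /dw/m): {"dw":{"kz":{"au":37,"f":30,"v":30,"wuh":95},"obj":[68]},"os":[[97,77],[50,95,81]]}
After op 4 (replace /dw 61): {"dw":61,"os":[[97,77],[50,95,81]]}
After op 5 (add /os/0/0 96): {"dw":61,"os":[[96,97,77],[50,95,81]]}
After op 6 (remove /os/0/2): {"dw":61,"os":[[96,97],[50,95,81]]}
After op 7 (replace /os/1 79): {"dw":61,"os":[[96,97],79]}
After op 8 (remove /os/0/0): {"dw":61,"os":[[97],79]}

Answer: {"dw":61,"os":[[97],79]}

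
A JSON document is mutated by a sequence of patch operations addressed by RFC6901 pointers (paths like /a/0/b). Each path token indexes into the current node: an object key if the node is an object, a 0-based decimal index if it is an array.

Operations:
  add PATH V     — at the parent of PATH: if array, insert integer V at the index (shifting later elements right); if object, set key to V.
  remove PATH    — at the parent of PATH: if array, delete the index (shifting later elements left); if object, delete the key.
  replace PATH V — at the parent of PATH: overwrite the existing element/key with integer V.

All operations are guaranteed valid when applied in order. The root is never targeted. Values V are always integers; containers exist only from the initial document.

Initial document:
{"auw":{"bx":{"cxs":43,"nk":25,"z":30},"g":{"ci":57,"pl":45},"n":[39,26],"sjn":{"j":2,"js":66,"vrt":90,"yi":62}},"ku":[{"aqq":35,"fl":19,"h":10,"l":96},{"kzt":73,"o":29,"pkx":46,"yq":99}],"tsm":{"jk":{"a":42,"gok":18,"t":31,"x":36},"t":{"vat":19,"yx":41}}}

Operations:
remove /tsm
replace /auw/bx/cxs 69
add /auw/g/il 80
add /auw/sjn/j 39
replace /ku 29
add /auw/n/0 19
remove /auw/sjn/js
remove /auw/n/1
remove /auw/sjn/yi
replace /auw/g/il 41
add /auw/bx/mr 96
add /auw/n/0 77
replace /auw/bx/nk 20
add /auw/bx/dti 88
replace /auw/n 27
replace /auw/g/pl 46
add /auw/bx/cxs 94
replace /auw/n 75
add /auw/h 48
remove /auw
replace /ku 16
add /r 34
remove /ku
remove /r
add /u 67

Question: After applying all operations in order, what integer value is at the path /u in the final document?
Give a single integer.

After op 1 (remove /tsm): {"auw":{"bx":{"cxs":43,"nk":25,"z":30},"g":{"ci":57,"pl":45},"n":[39,26],"sjn":{"j":2,"js":66,"vrt":90,"yi":62}},"ku":[{"aqq":35,"fl":19,"h":10,"l":96},{"kzt":73,"o":29,"pkx":46,"yq":99}]}
After op 2 (replace /auw/bx/cxs 69): {"auw":{"bx":{"cxs":69,"nk":25,"z":30},"g":{"ci":57,"pl":45},"n":[39,26],"sjn":{"j":2,"js":66,"vrt":90,"yi":62}},"ku":[{"aqq":35,"fl":19,"h":10,"l":96},{"kzt":73,"o":29,"pkx":46,"yq":99}]}
After op 3 (add /auw/g/il 80): {"auw":{"bx":{"cxs":69,"nk":25,"z":30},"g":{"ci":57,"il":80,"pl":45},"n":[39,26],"sjn":{"j":2,"js":66,"vrt":90,"yi":62}},"ku":[{"aqq":35,"fl":19,"h":10,"l":96},{"kzt":73,"o":29,"pkx":46,"yq":99}]}
After op 4 (add /auw/sjn/j 39): {"auw":{"bx":{"cxs":69,"nk":25,"z":30},"g":{"ci":57,"il":80,"pl":45},"n":[39,26],"sjn":{"j":39,"js":66,"vrt":90,"yi":62}},"ku":[{"aqq":35,"fl":19,"h":10,"l":96},{"kzt":73,"o":29,"pkx":46,"yq":99}]}
After op 5 (replace /ku 29): {"auw":{"bx":{"cxs":69,"nk":25,"z":30},"g":{"ci":57,"il":80,"pl":45},"n":[39,26],"sjn":{"j":39,"js":66,"vrt":90,"yi":62}},"ku":29}
After op 6 (add /auw/n/0 19): {"auw":{"bx":{"cxs":69,"nk":25,"z":30},"g":{"ci":57,"il":80,"pl":45},"n":[19,39,26],"sjn":{"j":39,"js":66,"vrt":90,"yi":62}},"ku":29}
After op 7 (remove /auw/sjn/js): {"auw":{"bx":{"cxs":69,"nk":25,"z":30},"g":{"ci":57,"il":80,"pl":45},"n":[19,39,26],"sjn":{"j":39,"vrt":90,"yi":62}},"ku":29}
After op 8 (remove /auw/n/1): {"auw":{"bx":{"cxs":69,"nk":25,"z":30},"g":{"ci":57,"il":80,"pl":45},"n":[19,26],"sjn":{"j":39,"vrt":90,"yi":62}},"ku":29}
After op 9 (remove /auw/sjn/yi): {"auw":{"bx":{"cxs":69,"nk":25,"z":30},"g":{"ci":57,"il":80,"pl":45},"n":[19,26],"sjn":{"j":39,"vrt":90}},"ku":29}
After op 10 (replace /auw/g/il 41): {"auw":{"bx":{"cxs":69,"nk":25,"z":30},"g":{"ci":57,"il":41,"pl":45},"n":[19,26],"sjn":{"j":39,"vrt":90}},"ku":29}
After op 11 (add /auw/bx/mr 96): {"auw":{"bx":{"cxs":69,"mr":96,"nk":25,"z":30},"g":{"ci":57,"il":41,"pl":45},"n":[19,26],"sjn":{"j":39,"vrt":90}},"ku":29}
After op 12 (add /auw/n/0 77): {"auw":{"bx":{"cxs":69,"mr":96,"nk":25,"z":30},"g":{"ci":57,"il":41,"pl":45},"n":[77,19,26],"sjn":{"j":39,"vrt":90}},"ku":29}
After op 13 (replace /auw/bx/nk 20): {"auw":{"bx":{"cxs":69,"mr":96,"nk":20,"z":30},"g":{"ci":57,"il":41,"pl":45},"n":[77,19,26],"sjn":{"j":39,"vrt":90}},"ku":29}
After op 14 (add /auw/bx/dti 88): {"auw":{"bx":{"cxs":69,"dti":88,"mr":96,"nk":20,"z":30},"g":{"ci":57,"il":41,"pl":45},"n":[77,19,26],"sjn":{"j":39,"vrt":90}},"ku":29}
After op 15 (replace /auw/n 27): {"auw":{"bx":{"cxs":69,"dti":88,"mr":96,"nk":20,"z":30},"g":{"ci":57,"il":41,"pl":45},"n":27,"sjn":{"j":39,"vrt":90}},"ku":29}
After op 16 (replace /auw/g/pl 46): {"auw":{"bx":{"cxs":69,"dti":88,"mr":96,"nk":20,"z":30},"g":{"ci":57,"il":41,"pl":46},"n":27,"sjn":{"j":39,"vrt":90}},"ku":29}
After op 17 (add /auw/bx/cxs 94): {"auw":{"bx":{"cxs":94,"dti":88,"mr":96,"nk":20,"z":30},"g":{"ci":57,"il":41,"pl":46},"n":27,"sjn":{"j":39,"vrt":90}},"ku":29}
After op 18 (replace /auw/n 75): {"auw":{"bx":{"cxs":94,"dti":88,"mr":96,"nk":20,"z":30},"g":{"ci":57,"il":41,"pl":46},"n":75,"sjn":{"j":39,"vrt":90}},"ku":29}
After op 19 (add /auw/h 48): {"auw":{"bx":{"cxs":94,"dti":88,"mr":96,"nk":20,"z":30},"g":{"ci":57,"il":41,"pl":46},"h":48,"n":75,"sjn":{"j":39,"vrt":90}},"ku":29}
After op 20 (remove /auw): {"ku":29}
After op 21 (replace /ku 16): {"ku":16}
After op 22 (add /r 34): {"ku":16,"r":34}
After op 23 (remove /ku): {"r":34}
After op 24 (remove /r): {}
After op 25 (add /u 67): {"u":67}
Value at /u: 67

Answer: 67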